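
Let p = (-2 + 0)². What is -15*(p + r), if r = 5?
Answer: -135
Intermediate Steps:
p = 4 (p = (-2)² = 4)
-15*(p + r) = -15*(4 + 5) = -15*9 = -135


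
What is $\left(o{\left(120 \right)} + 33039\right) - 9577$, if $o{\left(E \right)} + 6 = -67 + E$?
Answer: $23509$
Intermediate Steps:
$o{\left(E \right)} = -73 + E$ ($o{\left(E \right)} = -6 + \left(-67 + E\right) = -73 + E$)
$\left(o{\left(120 \right)} + 33039\right) - 9577 = \left(\left(-73 + 120\right) + 33039\right) - 9577 = \left(47 + 33039\right) - 9577 = 33086 - 9577 = 23509$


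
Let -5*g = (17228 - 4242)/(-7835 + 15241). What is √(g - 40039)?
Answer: 3*I*√2882944470/805 ≈ 200.1*I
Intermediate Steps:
g = -6493/18515 (g = -(17228 - 4242)/(5*(-7835 + 15241)) = -12986/(5*7406) = -⅕*6493/3703 = -6493/18515 ≈ -0.35069)
√(g - 40039) = √(-6493/18515 - 40039) = √(-741328578/18515) = 3*I*√2882944470/805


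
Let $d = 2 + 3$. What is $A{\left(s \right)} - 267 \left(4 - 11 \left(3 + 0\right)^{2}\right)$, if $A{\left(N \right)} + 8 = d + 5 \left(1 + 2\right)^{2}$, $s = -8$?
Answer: $25407$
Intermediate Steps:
$d = 5$
$A{\left(N \right)} = 42$ ($A{\left(N \right)} = -8 + \left(5 + 5 \left(1 + 2\right)^{2}\right) = -8 + \left(5 + 5 \cdot 3^{2}\right) = -8 + \left(5 + 5 \cdot 9\right) = -8 + \left(5 + 45\right) = -8 + 50 = 42$)
$A{\left(s \right)} - 267 \left(4 - 11 \left(3 + 0\right)^{2}\right) = 42 - 267 \left(4 - 11 \left(3 + 0\right)^{2}\right) = 42 - 267 \left(4 - 11 \cdot 3^{2}\right) = 42 - 267 \left(4 - 99\right) = 42 - -25365 = 42 + 25365 = 25407$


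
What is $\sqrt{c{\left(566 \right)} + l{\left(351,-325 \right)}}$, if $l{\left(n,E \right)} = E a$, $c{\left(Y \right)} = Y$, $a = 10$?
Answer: $2 i \sqrt{671} \approx 51.807 i$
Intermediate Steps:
$l{\left(n,E \right)} = 10 E$ ($l{\left(n,E \right)} = E 10 = 10 E$)
$\sqrt{c{\left(566 \right)} + l{\left(351,-325 \right)}} = \sqrt{566 + 10 \left(-325\right)} = \sqrt{566 - 3250} = \sqrt{-2684} = 2 i \sqrt{671}$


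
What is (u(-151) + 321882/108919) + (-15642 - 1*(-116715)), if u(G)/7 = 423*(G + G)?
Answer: -86388674049/108919 ≈ -7.9315e+5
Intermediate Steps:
u(G) = 5922*G (u(G) = 7*(423*(G + G)) = 7*(423*(2*G)) = 7*(846*G) = 5922*G)
(u(-151) + 321882/108919) + (-15642 - 1*(-116715)) = (5922*(-151) + 321882/108919) + (-15642 - 1*(-116715)) = (-894222 + 321882*(1/108919)) + (-15642 + 116715) = (-894222 + 321882/108919) + 101073 = -97397444136/108919 + 101073 = -86388674049/108919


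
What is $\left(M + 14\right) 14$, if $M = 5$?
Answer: $266$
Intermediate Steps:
$\left(M + 14\right) 14 = \left(5 + 14\right) 14 = 19 \cdot 14 = 266$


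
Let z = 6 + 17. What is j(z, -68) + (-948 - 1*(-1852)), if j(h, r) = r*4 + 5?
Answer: 637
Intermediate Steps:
z = 23
j(h, r) = 5 + 4*r (j(h, r) = 4*r + 5 = 5 + 4*r)
j(z, -68) + (-948 - 1*(-1852)) = (5 + 4*(-68)) + (-948 - 1*(-1852)) = (5 - 272) + (-948 + 1852) = -267 + 904 = 637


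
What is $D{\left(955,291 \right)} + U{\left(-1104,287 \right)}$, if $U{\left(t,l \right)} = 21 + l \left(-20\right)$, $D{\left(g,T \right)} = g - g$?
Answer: $-5719$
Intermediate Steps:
$D{\left(g,T \right)} = 0$
$U{\left(t,l \right)} = 21 - 20 l$
$D{\left(955,291 \right)} + U{\left(-1104,287 \right)} = 0 + \left(21 - 5740\right) = 0 - 5719 = -5719$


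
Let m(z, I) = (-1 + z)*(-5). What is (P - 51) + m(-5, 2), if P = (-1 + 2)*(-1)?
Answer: -22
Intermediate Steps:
P = -1 (P = 1*(-1) = -1)
m(z, I) = 5 - 5*z
(P - 51) + m(-5, 2) = (-1 - 51) + (5 - 5*(-5)) = -52 + (5 + 25) = -52 + 30 = -22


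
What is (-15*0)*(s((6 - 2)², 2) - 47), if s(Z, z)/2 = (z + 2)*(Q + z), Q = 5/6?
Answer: 0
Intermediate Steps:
Q = ⅚ (Q = 5*(⅙) = ⅚ ≈ 0.83333)
s(Z, z) = 2*(2 + z)*(⅚ + z) (s(Z, z) = 2*((z + 2)*(⅚ + z)) = 2*((2 + z)*(⅚ + z)) = 2*(2 + z)*(⅚ + z))
(-15*0)*(s((6 - 2)², 2) - 47) = (-15*0)*((10/3 + 2*2² + (17/3)*2) - 47) = 0*((10/3 + 2*4 + 34/3) - 47) = 0*((10/3 + 8 + 34/3) - 47) = 0*(68/3 - 47) = 0*(-73/3) = 0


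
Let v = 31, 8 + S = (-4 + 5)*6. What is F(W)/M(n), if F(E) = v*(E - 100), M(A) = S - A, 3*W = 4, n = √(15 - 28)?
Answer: 18352/51 - 9176*I*√13/51 ≈ 359.84 - 648.72*I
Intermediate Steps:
n = I*√13 (n = √(-13) = I*√13 ≈ 3.6056*I)
W = 4/3 (W = (⅓)*4 = 4/3 ≈ 1.3333)
S = -2 (S = -8 + (-4 + 5)*6 = -8 + 1*6 = -8 + 6 = -2)
M(A) = -2 - A
F(E) = -3100 + 31*E (F(E) = 31*(E - 100) = 31*(-100 + E) = -3100 + 31*E)
F(W)/M(n) = (-3100 + 31*(4/3))/(-2 - I*√13) = (-3100 + 124/3)/(-2 - I*√13) = -9176/(3*(-2 - I*√13))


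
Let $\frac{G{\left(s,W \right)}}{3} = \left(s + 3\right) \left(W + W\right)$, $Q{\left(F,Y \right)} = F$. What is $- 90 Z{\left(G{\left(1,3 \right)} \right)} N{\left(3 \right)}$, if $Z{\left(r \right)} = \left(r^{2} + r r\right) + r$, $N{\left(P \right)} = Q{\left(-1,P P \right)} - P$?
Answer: $3758400$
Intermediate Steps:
$G{\left(s,W \right)} = 6 W \left(3 + s\right)$ ($G{\left(s,W \right)} = 3 \left(s + 3\right) \left(W + W\right) = 3 \left(3 + s\right) 2 W = 3 \cdot 2 W \left(3 + s\right) = 6 W \left(3 + s\right)$)
$N{\left(P \right)} = -1 - P$
$Z{\left(r \right)} = r + 2 r^{2}$ ($Z{\left(r \right)} = \left(r^{2} + r^{2}\right) + r = 2 r^{2} + r = r + 2 r^{2}$)
$- 90 Z{\left(G{\left(1,3 \right)} \right)} N{\left(3 \right)} = - 90 \cdot 6 \cdot 3 \left(3 + 1\right) \left(1 + 2 \cdot 6 \cdot 3 \left(3 + 1\right)\right) \left(-1 - 3\right) = - 90 \cdot 6 \cdot 3 \cdot 4 \left(1 + 2 \cdot 6 \cdot 3 \cdot 4\right) \left(-1 - 3\right) = - 90 \cdot 72 \left(1 + 2 \cdot 72\right) \left(-4\right) = - 90 \cdot 72 \left(1 + 144\right) \left(-4\right) = - 90 \cdot 72 \cdot 145 \left(-4\right) = \left(-90\right) 10440 \left(-4\right) = \left(-939600\right) \left(-4\right) = 3758400$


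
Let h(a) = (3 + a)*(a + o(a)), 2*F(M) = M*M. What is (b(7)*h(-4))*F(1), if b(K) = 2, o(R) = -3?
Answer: 7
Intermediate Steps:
F(M) = M²/2 (F(M) = (M*M)/2 = M²/2)
h(a) = (-3 + a)*(3 + a) (h(a) = (3 + a)*(a - 3) = (3 + a)*(-3 + a) = (-3 + a)*(3 + a))
(b(7)*h(-4))*F(1) = (2*(-9 + (-4)²))*((½)*1²) = (2*(-9 + 16))*((½)*1) = (2*7)*(½) = 14*(½) = 7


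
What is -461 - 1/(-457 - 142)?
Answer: -276138/599 ≈ -461.00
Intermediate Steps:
-461 - 1/(-457 - 142) = -461 - 1/(-599) = -461 - 1*(-1/599) = -461 + 1/599 = -276138/599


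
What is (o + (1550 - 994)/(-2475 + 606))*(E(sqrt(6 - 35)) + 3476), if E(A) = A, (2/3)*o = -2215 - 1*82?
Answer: -22386119558/1869 - 12880391*I*sqrt(29)/3738 ≈ -1.1978e+7 - 18556.0*I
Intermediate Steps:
o = -6891/2 (o = 3*(-2215 - 1*82)/2 = 3*(-2215 - 82)/2 = (3/2)*(-2297) = -6891/2 ≈ -3445.5)
(o + (1550 - 994)/(-2475 + 606))*(E(sqrt(6 - 35)) + 3476) = (-6891/2 + (1550 - 994)/(-2475 + 606))*(sqrt(6 - 35) + 3476) = (-6891/2 + 556/(-1869))*(sqrt(-29) + 3476) = (-6891/2 + 556*(-1/1869))*(I*sqrt(29) + 3476) = (-6891/2 - 556/1869)*(3476 + I*sqrt(29)) = -12880391*(3476 + I*sqrt(29))/3738 = -22386119558/1869 - 12880391*I*sqrt(29)/3738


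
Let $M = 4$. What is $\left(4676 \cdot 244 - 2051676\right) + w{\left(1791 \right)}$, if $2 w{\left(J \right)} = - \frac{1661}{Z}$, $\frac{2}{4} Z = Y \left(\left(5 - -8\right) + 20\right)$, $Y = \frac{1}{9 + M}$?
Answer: $- \frac{10930747}{12} \approx -9.109 \cdot 10^{5}$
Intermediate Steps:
$Y = \frac{1}{13}$ ($Y = \frac{1}{9 + 4} = \frac{1}{13} \approx 0.076923$)
$Z = \frac{66}{13}$ ($Z = 2 \frac{\left(5 - -8\right) + 20}{13} = 2 \frac{\left(5 + 8\right) + 20}{13} = 2 \frac{13 + 20}{13} = 2 \cdot \frac{1}{13} \cdot 33 = 2 \cdot \frac{33}{13} = \frac{66}{13} \approx 5.0769$)
$w{\left(J \right)} = - \frac{1963}{12}$ ($w{\left(J \right)} = \frac{\left(-1661\right) \frac{1}{\frac{66}{13}}}{2} = \frac{\left(-1661\right) \frac{13}{66}}{2} = \frac{1}{2} \left(- \frac{1963}{6}\right) = - \frac{1963}{12}$)
$\left(4676 \cdot 244 - 2051676\right) + w{\left(1791 \right)} = \left(4676 \cdot 244 - 2051676\right) - \frac{1963}{12} = \left(1140944 - 2051676\right) - \frac{1963}{12} = -910732 - \frac{1963}{12} = - \frac{10930747}{12}$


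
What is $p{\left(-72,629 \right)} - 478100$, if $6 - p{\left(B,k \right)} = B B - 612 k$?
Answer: $-98330$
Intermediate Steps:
$p{\left(B,k \right)} = 6 - B^{2} + 612 k$ ($p{\left(B,k \right)} = 6 - \left(B B - 612 k\right) = 6 - \left(B^{2} - 612 k\right) = 6 - B^{2} + 612 k$)
$p{\left(-72,629 \right)} - 478100 = \left(6 - \left(-72\right)^{2} + 612 \cdot 629\right) - 478100 = \left(6 - 5184 + 384948\right) - 478100 = 379770 - 478100 = -98330$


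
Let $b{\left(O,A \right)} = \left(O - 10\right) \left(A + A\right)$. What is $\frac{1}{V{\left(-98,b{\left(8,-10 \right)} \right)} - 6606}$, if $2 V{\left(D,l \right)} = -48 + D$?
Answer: $- \frac{1}{6679} \approx -0.00014972$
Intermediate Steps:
$b{\left(O,A \right)} = 2 A \left(-10 + O\right)$ ($b{\left(O,A \right)} = \left(-10 + O\right) 2 A = 2 A \left(-10 + O\right)$)
$V{\left(D,l \right)} = -24 + \frac{D}{2}$ ($V{\left(D,l \right)} = \frac{-48 + D}{2} = -24 + \frac{D}{2}$)
$\frac{1}{V{\left(-98,b{\left(8,-10 \right)} \right)} - 6606} = \frac{1}{\left(-24 + \frac{1}{2} \left(-98\right)\right) - 6606} = \frac{1}{\left(-24 - 49\right) - 6606} = \frac{1}{-73 - 6606} = \frac{1}{-6679} = - \frac{1}{6679}$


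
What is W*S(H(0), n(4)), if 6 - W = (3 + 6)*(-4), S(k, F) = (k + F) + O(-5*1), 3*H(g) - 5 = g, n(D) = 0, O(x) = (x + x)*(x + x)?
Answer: 4270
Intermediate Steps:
O(x) = 4*x**2 (O(x) = (2*x)*(2*x) = 4*x**2)
H(g) = 5/3 + g/3
S(k, F) = 100 + F + k (S(k, F) = (k + F) + 4*(-5*1)**2 = (F + k) + 4*(-5)**2 = (F + k) + 4*25 = (F + k) + 100 = 100 + F + k)
W = 42 (W = 6 - (3 + 6)*(-4) = 6 - 9*(-4) = 6 - 1*(-36) = 6 + 36 = 42)
W*S(H(0), n(4)) = 42*(100 + 0 + (5/3 + (1/3)*0)) = 42*(100 + 0 + (5/3 + 0)) = 42*(100 + 0 + 5/3) = 42*(305/3) = 4270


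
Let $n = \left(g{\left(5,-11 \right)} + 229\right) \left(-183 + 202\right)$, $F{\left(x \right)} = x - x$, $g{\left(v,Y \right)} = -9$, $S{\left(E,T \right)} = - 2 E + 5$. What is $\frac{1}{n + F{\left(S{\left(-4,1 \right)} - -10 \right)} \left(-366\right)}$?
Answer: $\frac{1}{4180} \approx 0.00023923$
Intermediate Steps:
$S{\left(E,T \right)} = 5 - 2 E$
$F{\left(x \right)} = 0$
$n = 4180$ ($n = \left(-9 + 229\right) \left(-183 + 202\right) = 220 \cdot 19 = 4180$)
$\frac{1}{n + F{\left(S{\left(-4,1 \right)} - -10 \right)} \left(-366\right)} = \frac{1}{4180 + 0 \left(-366\right)} = \frac{1}{4180 + 0} = \frac{1}{4180}$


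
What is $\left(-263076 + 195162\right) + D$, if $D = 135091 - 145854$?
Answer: $-78677$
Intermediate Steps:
$D = -10763$ ($D = 135091 - 145854 = -10763$)
$\left(-263076 + 195162\right) + D = \left(-263076 + 195162\right) - 10763 = -67914 - 10763 = -78677$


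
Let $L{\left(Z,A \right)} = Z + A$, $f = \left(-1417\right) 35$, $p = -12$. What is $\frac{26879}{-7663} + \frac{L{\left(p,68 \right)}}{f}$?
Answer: $- \frac{190499019}{54292355} \approx -3.5088$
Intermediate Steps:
$f = -49595$
$L{\left(Z,A \right)} = A + Z$
$\frac{26879}{-7663} + \frac{L{\left(p,68 \right)}}{f} = \frac{26879}{-7663} + \frac{68 - 12}{-49595} = 26879 \left(- \frac{1}{7663}\right) + 56 \left(- \frac{1}{49595}\right) = - \frac{26879}{7663} - \frac{8}{7085} = - \frac{190499019}{54292355}$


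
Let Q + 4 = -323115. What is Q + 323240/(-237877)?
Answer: -76862901603/237877 ≈ -3.2312e+5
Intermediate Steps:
Q = -323119 (Q = -4 - 323115 = -323119)
Q + 323240/(-237877) = -323119 + 323240/(-237877) = -323119 + 323240*(-1/237877) = -323119 - 323240/237877 = -76862901603/237877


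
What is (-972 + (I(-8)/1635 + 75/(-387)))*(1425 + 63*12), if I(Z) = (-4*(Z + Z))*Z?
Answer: -49706517427/23435 ≈ -2.1210e+6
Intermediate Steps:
I(Z) = -8*Z**2 (I(Z) = (-8*Z)*Z = -8*Z**2)
(-972 + (I(-8)/1635 + 75/(-387)))*(1425 + 63*12) = (-972 + (-8*(-8)**2/1635 + 75/(-387)))*(1425 + 63*12) = (-972 + (-8*64*(1/1635) + 75*(-1/387)))*(1425 + 756) = (-972 + (-512*1/1635 - 25/129))*2181 = (-972 + (-512/1635 - 25/129))*2181 = (-972 - 35641/70305)*2181 = -68372101/70305*2181 = -49706517427/23435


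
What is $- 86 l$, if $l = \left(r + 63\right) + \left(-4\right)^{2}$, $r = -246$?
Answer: $14362$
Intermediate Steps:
$l = -167$ ($l = \left(-246 + 63\right) + \left(-4\right)^{2} = -183 + 16 = -167$)
$- 86 l = \left(-86\right) \left(-167\right) = 14362$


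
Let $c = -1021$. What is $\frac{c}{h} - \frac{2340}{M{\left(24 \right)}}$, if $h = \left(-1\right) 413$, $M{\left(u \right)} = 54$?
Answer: $- \frac{50627}{1239} \approx -40.861$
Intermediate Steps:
$h = -413$
$\frac{c}{h} - \frac{2340}{M{\left(24 \right)}} = - \frac{1021}{-413} - \frac{2340}{54} = \left(-1021\right) \left(- \frac{1}{413}\right) - \frac{130}{3} = \frac{1021}{413} - \frac{130}{3} = - \frac{50627}{1239}$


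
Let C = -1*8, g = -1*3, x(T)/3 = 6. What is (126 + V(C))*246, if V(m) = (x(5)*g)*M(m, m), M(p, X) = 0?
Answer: 30996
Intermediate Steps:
x(T) = 18 (x(T) = 3*6 = 18)
g = -3
C = -8
V(m) = 0 (V(m) = (18*(-3))*0 = -54*0 = 0)
(126 + V(C))*246 = (126 + 0)*246 = 126*246 = 30996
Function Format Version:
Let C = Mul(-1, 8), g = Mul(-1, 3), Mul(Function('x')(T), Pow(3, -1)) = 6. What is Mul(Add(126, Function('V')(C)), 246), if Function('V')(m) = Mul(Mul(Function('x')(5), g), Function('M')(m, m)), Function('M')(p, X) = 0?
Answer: 30996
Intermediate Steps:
Function('x')(T) = 18 (Function('x')(T) = Mul(3, 6) = 18)
g = -3
C = -8
Function('V')(m) = 0 (Function('V')(m) = Mul(Mul(18, -3), 0) = Mul(-54, 0) = 0)
Mul(Add(126, Function('V')(C)), 246) = Mul(Add(126, 0), 246) = Mul(126, 246) = 30996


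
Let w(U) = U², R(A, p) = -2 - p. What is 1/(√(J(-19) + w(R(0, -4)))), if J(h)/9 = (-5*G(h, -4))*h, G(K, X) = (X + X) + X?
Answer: -I*√641/2564 ≈ -0.0098744*I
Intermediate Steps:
G(K, X) = 3*X (G(K, X) = 2*X + X = 3*X)
J(h) = 540*h (J(h) = 9*((-15*(-4))*h) = 9*((-5*(-12))*h) = 9*(60*h) = 540*h)
1/(√(J(-19) + w(R(0, -4)))) = 1/(√(540*(-19) + (-2 - 1*(-4))²)) = 1/(√(-10260 + (-2 + 4)²)) = 1/(√(-10260 + 2²)) = 1/(√(-10260 + 4)) = 1/(√(-10256)) = 1/(4*I*√641) = -I*√641/2564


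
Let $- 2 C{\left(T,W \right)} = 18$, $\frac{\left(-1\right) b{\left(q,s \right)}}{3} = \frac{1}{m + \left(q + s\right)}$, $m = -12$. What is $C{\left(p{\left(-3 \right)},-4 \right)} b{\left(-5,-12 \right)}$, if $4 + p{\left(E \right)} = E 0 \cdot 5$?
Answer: $- \frac{27}{29} \approx -0.93103$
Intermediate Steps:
$p{\left(E \right)} = -4$ ($p{\left(E \right)} = -4 + E 0 \cdot 5 = -4 + 0 \cdot 5 = -4 + 0 = -4$)
$b{\left(q,s \right)} = - \frac{3}{-12 + q + s}$ ($b{\left(q,s \right)} = - \frac{3}{-12 + \left(q + s\right)} = - \frac{3}{-12 + q + s}$)
$C{\left(T,W \right)} = -9$ ($C{\left(T,W \right)} = \left(- \frac{1}{2}\right) 18 = -9$)
$C{\left(p{\left(-3 \right)},-4 \right)} b{\left(-5,-12 \right)} = - 9 \left(- \frac{3}{-12 - 5 - 12}\right) = - 9 \left(- \frac{3}{-29}\right) = - 9 \left(\left(-3\right) \left(- \frac{1}{29}\right)\right) = \left(-9\right) \frac{3}{29} = - \frac{27}{29}$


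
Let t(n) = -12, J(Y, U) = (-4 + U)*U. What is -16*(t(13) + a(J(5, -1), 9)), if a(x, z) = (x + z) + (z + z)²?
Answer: -5216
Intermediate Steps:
J(Y, U) = U*(-4 + U)
a(x, z) = x + z + 4*z² (a(x, z) = (x + z) + (2*z)² = (x + z) + 4*z² = x + z + 4*z²)
-16*(t(13) + a(J(5, -1), 9)) = -16*(-12 + (-(-4 - 1) + 9 + 4*9²)) = -16*(-12 + (-1*(-5) + 9 + 4*81)) = -16*(-12 + (5 + 9 + 324)) = -16*(-12 + 338) = -16*326 = -5216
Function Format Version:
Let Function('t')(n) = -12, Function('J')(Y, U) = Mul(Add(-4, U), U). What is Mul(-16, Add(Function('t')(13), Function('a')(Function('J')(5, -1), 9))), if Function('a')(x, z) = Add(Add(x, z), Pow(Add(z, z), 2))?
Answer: -5216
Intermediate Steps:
Function('J')(Y, U) = Mul(U, Add(-4, U))
Function('a')(x, z) = Add(x, z, Mul(4, Pow(z, 2))) (Function('a')(x, z) = Add(Add(x, z), Pow(Mul(2, z), 2)) = Add(Add(x, z), Mul(4, Pow(z, 2))) = Add(x, z, Mul(4, Pow(z, 2))))
Mul(-16, Add(Function('t')(13), Function('a')(Function('J')(5, -1), 9))) = Mul(-16, Add(-12, Add(Mul(-1, Add(-4, -1)), 9, Mul(4, Pow(9, 2))))) = Mul(-16, Add(-12, Add(Mul(-1, -5), 9, Mul(4, 81)))) = Mul(-16, Add(-12, Add(5, 9, 324))) = Mul(-16, Add(-12, 338)) = Mul(-16, 326) = -5216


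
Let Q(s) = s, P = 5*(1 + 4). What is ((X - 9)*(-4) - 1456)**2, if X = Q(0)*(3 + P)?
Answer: 2016400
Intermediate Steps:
P = 25 (P = 5*5 = 25)
X = 0 (X = 0*(3 + 25) = 0*28 = 0)
((X - 9)*(-4) - 1456)**2 = ((0 - 9)*(-4) - 1456)**2 = (-9*(-4) - 1456)**2 = (36 - 1456)**2 = (-1420)**2 = 2016400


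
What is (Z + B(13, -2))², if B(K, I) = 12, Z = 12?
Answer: 576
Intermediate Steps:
(Z + B(13, -2))² = (12 + 12)² = 24² = 576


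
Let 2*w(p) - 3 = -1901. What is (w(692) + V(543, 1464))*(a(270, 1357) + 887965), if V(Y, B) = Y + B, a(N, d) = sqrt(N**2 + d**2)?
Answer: 939466970 + 1058*sqrt(1914349) ≈ 9.4093e+8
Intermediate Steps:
w(p) = -949 (w(p) = 3/2 + (1/2)*(-1901) = 3/2 - 1901/2 = -949)
V(Y, B) = B + Y
(w(692) + V(543, 1464))*(a(270, 1357) + 887965) = (-949 + (1464 + 543))*(sqrt(270**2 + 1357**2) + 887965) = (-949 + 2007)*(sqrt(72900 + 1841449) + 887965) = 1058*(sqrt(1914349) + 887965) = 1058*(887965 + sqrt(1914349)) = 939466970 + 1058*sqrt(1914349)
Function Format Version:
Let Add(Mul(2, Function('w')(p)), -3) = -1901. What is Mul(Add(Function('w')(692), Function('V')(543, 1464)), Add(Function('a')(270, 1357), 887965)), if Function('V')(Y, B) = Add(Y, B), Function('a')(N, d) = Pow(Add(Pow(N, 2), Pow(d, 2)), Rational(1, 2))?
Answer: Add(939466970, Mul(1058, Pow(1914349, Rational(1, 2)))) ≈ 9.4093e+8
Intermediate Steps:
Function('w')(p) = -949 (Function('w')(p) = Add(Rational(3, 2), Mul(Rational(1, 2), -1901)) = Add(Rational(3, 2), Rational(-1901, 2)) = -949)
Function('V')(Y, B) = Add(B, Y)
Mul(Add(Function('w')(692), Function('V')(543, 1464)), Add(Function('a')(270, 1357), 887965)) = Mul(Add(-949, Add(1464, 543)), Add(Pow(Add(Pow(270, 2), Pow(1357, 2)), Rational(1, 2)), 887965)) = Mul(Add(-949, 2007), Add(Pow(Add(72900, 1841449), Rational(1, 2)), 887965)) = Mul(1058, Add(Pow(1914349, Rational(1, 2)), 887965)) = Mul(1058, Add(887965, Pow(1914349, Rational(1, 2)))) = Add(939466970, Mul(1058, Pow(1914349, Rational(1, 2))))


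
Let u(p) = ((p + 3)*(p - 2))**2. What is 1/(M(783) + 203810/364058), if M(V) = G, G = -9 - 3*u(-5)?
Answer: -182029/108569408 ≈ -0.0016766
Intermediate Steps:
u(p) = (-2 + p)**2*(3 + p)**2 (u(p) = ((3 + p)*(-2 + p))**2 = ((-2 + p)*(3 + p))**2 = (-2 + p)**2*(3 + p)**2)
G = -597 (G = -9 - 3*(-2 - 5)**2*(3 - 5)**2 = -9 - 3*(-7)**2*(-2)**2 = -9 - 147*4 = -9 - 3*196 = -9 - 588 = -597)
M(V) = -597
1/(M(783) + 203810/364058) = 1/(-597 + 203810/364058) = 1/(-597 + 203810*(1/364058)) = 1/(-597 + 101905/182029) = 1/(-108569408/182029) = -182029/108569408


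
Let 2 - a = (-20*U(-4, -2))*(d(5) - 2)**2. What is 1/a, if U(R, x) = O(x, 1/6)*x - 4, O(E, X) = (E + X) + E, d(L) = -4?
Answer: 1/2642 ≈ 0.00037850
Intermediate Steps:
O(E, X) = X + 2*E
U(R, x) = -4 + x*(1/6 + 2*x) (U(R, x) = (1/6 + 2*x)*x - 4 = x*(1/6 + 2*x) - 4 = -4 + x*(1/6 + 2*x))
a = 2642 (a = 2 - (-20*(-4 + (1/6)*(-2)*(1 + 12*(-2))))*(-4 - 2)**2 = 2 - (-20*(-4 + (1/6)*(-2)*(1 - 24)))*(-6)**2 = 2 - (-20*(-4 + (1/6)*(-2)*(-23)))*36 = 2 - (-20*(-4 + 23/3))*36 = 2 - (-20*11/3)*36 = 2 - (-220)*36/3 = 2 - 1*(-2640) = 2 + 2640 = 2642)
1/a = 1/2642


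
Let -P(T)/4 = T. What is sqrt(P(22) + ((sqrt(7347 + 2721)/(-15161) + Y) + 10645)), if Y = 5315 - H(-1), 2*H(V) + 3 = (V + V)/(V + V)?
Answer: sqrt(3648503034033 - 30322*sqrt(2517))/15161 ≈ 125.99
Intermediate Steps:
H(V) = -1 (H(V) = -3/2 + ((V + V)/(V + V))/2 = -3/2 + ((2*V)/((2*V)))/2 = -3/2 + ((2*V)*(1/(2*V)))/2 = -3/2 + (1/2)*1 = -3/2 + 1/2 = -1)
P(T) = -4*T
Y = 5316 (Y = 5315 - 1*(-1) = 5315 + 1 = 5316)
sqrt(P(22) + ((sqrt(7347 + 2721)/(-15161) + Y) + 10645)) = sqrt(-4*22 + ((sqrt(7347 + 2721)/(-15161) + 5316) + 10645)) = sqrt(-88 + ((sqrt(10068)*(-1/15161) + 5316) + 10645)) = sqrt(-88 + (((2*sqrt(2517))*(-1/15161) + 5316) + 10645)) = sqrt(-88 + ((-2*sqrt(2517)/15161 + 5316) + 10645)) = sqrt(-88 + ((5316 - 2*sqrt(2517)/15161) + 10645)) = sqrt(-88 + (15961 - 2*sqrt(2517)/15161)) = sqrt(15873 - 2*sqrt(2517)/15161)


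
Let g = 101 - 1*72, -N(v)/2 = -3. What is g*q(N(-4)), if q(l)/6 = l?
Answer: 1044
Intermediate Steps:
N(v) = 6 (N(v) = -2*(-3) = 6)
g = 29 (g = 101 - 72 = 29)
q(l) = 6*l
g*q(N(-4)) = 29*(6*6) = 29*36 = 1044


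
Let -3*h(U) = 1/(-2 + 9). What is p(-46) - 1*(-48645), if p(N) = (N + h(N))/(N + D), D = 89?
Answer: 43925468/903 ≈ 48644.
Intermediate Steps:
h(U) = -1/21 (h(U) = -1/(3*(-2 + 9)) = -⅓/7 = -⅓*⅐ = -1/21)
p(N) = (-1/21 + N)/(89 + N) (p(N) = (N - 1/21)/(N + 89) = (-1/21 + N)/(89 + N))
p(-46) - 1*(-48645) = (-1/21 - 46)/(89 - 46) - 1*(-48645) = -967/21/43 + 48645 = (1/43)*(-967/21) + 48645 = -967/903 + 48645 = 43925468/903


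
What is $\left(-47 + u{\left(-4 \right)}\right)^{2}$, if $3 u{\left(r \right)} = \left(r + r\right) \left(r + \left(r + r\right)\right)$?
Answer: $225$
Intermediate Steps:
$u{\left(r \right)} = 2 r^{2}$ ($u{\left(r \right)} = \frac{\left(r + r\right) \left(r + \left(r + r\right)\right)}{3} = \frac{2 r \left(r + 2 r\right)}{3} = \frac{2 r 3 r}{3} = \frac{6 r^{2}}{3} = 2 r^{2}$)
$\left(-47 + u{\left(-4 \right)}\right)^{2} = \left(-47 + 2 \left(-4\right)^{2}\right)^{2} = \left(-47 + 2 \cdot 16\right)^{2} = \left(-47 + 32\right)^{2} = \left(-15\right)^{2} = 225$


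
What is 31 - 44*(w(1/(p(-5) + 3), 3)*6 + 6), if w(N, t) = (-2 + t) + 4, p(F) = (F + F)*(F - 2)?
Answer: -1553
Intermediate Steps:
p(F) = 2*F*(-2 + F) (p(F) = (2*F)*(-2 + F) = 2*F*(-2 + F))
w(N, t) = 2 + t
31 - 44*(w(1/(p(-5) + 3), 3)*6 + 6) = 31 - 44*((2 + 3)*6 + 6) = 31 - 44*(5*6 + 6) = 31 - 44*(30 + 6) = 31 - 44*36 = 31 - 1584 = -1553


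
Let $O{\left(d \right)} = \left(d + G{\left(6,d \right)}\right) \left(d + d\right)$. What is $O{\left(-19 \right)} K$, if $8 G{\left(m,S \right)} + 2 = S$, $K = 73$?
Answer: $\frac{239951}{4} \approx 59988.0$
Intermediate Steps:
$G{\left(m,S \right)} = - \frac{1}{4} + \frac{S}{8}$
$O{\left(d \right)} = 2 d \left(- \frac{1}{4} + \frac{9 d}{8}\right)$ ($O{\left(d \right)} = \left(d + \left(- \frac{1}{4} + \frac{d}{8}\right)\right) \left(d + d\right) = \left(- \frac{1}{4} + \frac{9 d}{8}\right) 2 d = 2 d \left(- \frac{1}{4} + \frac{9 d}{8}\right)$)
$O{\left(-19 \right)} K = \frac{1}{4} \left(-19\right) \left(-2 + 9 \left(-19\right)\right) 73 = \frac{1}{4} \left(-19\right) \left(-2 - 171\right) 73 = \frac{1}{4} \left(-19\right) \left(-173\right) 73 = \frac{3287}{4} \cdot 73 = \frac{239951}{4}$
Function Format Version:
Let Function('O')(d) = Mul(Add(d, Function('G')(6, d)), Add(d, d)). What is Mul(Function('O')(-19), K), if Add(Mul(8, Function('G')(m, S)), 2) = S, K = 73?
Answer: Rational(239951, 4) ≈ 59988.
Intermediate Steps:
Function('G')(m, S) = Add(Rational(-1, 4), Mul(Rational(1, 8), S))
Function('O')(d) = Mul(2, d, Add(Rational(-1, 4), Mul(Rational(9, 8), d))) (Function('O')(d) = Mul(Add(d, Add(Rational(-1, 4), Mul(Rational(1, 8), d))), Add(d, d)) = Mul(Add(Rational(-1, 4), Mul(Rational(9, 8), d)), Mul(2, d)) = Mul(2, d, Add(Rational(-1, 4), Mul(Rational(9, 8), d))))
Mul(Function('O')(-19), K) = Mul(Mul(Rational(1, 4), -19, Add(-2, Mul(9, -19))), 73) = Mul(Mul(Rational(1, 4), -19, Add(-2, -171)), 73) = Mul(Mul(Rational(1, 4), -19, -173), 73) = Mul(Rational(3287, 4), 73) = Rational(239951, 4)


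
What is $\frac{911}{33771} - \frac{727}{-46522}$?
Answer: $\frac{66933059}{1571094462} \approx 0.042603$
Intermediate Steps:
$\frac{911}{33771} - \frac{727}{-46522} = 911 \cdot \frac{1}{33771} - - \frac{727}{46522} = \frac{911}{33771} + \frac{727}{46522} = \frac{66933059}{1571094462}$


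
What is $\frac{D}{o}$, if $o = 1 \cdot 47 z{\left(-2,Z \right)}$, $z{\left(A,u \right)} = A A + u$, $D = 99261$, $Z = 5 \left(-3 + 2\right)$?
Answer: $- \frac{99261}{47} \approx -2111.9$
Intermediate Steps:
$Z = -5$ ($Z = 5 \left(-1\right) = -5$)
$z{\left(A,u \right)} = u + A^{2}$ ($z{\left(A,u \right)} = A^{2} + u = u + A^{2}$)
$o = -47$ ($o = 1 \cdot 47 \left(-5 + \left(-2\right)^{2}\right) = 47 \left(-5 + 4\right) = 47 \left(-1\right) = -47$)
$\frac{D}{o} = \frac{99261}{-47} = 99261 \left(- \frac{1}{47}\right) = - \frac{99261}{47}$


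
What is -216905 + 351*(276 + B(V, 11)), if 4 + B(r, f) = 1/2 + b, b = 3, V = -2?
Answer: -240409/2 ≈ -1.2020e+5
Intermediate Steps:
B(r, f) = -½ (B(r, f) = -4 + (1/2 + 3) = -4 + (½ + 3) = -4 + 7/2 = -½)
-216905 + 351*(276 + B(V, 11)) = -216905 + 351*(276 - ½) = -216905 + 351*(551/2) = -216905 + 193401/2 = -240409/2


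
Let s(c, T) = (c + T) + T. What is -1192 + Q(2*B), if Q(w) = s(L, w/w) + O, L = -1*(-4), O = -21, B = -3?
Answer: -1207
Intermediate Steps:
L = 4
s(c, T) = c + 2*T (s(c, T) = (T + c) + T = c + 2*T)
Q(w) = -15 (Q(w) = (4 + 2*(w/w)) - 21 = (4 + 2*1) - 21 = (4 + 2) - 21 = 6 - 21 = -15)
-1192 + Q(2*B) = -1192 - 15 = -1207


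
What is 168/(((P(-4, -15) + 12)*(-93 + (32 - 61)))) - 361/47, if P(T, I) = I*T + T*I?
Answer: -242560/31537 ≈ -7.6913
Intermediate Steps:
P(T, I) = 2*I*T (P(T, I) = I*T + I*T = 2*I*T)
168/(((P(-4, -15) + 12)*(-93 + (32 - 61)))) - 361/47 = 168/(((2*(-15)*(-4) + 12)*(-93 + (32 - 61)))) - 361/47 = 168/(((120 + 12)*(-93 - 29))) - 361*1/47 = 168/((132*(-122))) - 361/47 = 168/(-16104) - 361/47 = 168*(-1/16104) - 361/47 = -7/671 - 361/47 = -242560/31537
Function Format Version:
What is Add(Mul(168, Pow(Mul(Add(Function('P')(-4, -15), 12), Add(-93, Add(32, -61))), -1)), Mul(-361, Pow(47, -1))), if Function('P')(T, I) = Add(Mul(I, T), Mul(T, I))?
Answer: Rational(-242560, 31537) ≈ -7.6913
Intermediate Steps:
Function('P')(T, I) = Mul(2, I, T) (Function('P')(T, I) = Add(Mul(I, T), Mul(I, T)) = Mul(2, I, T))
Add(Mul(168, Pow(Mul(Add(Function('P')(-4, -15), 12), Add(-93, Add(32, -61))), -1)), Mul(-361, Pow(47, -1))) = Add(Mul(168, Pow(Mul(Add(Mul(2, -15, -4), 12), Add(-93, Add(32, -61))), -1)), Mul(-361, Pow(47, -1))) = Add(Mul(168, Pow(Mul(Add(120, 12), Add(-93, -29)), -1)), Mul(-361, Rational(1, 47))) = Add(Mul(168, Pow(Mul(132, -122), -1)), Rational(-361, 47)) = Add(Mul(168, Pow(-16104, -1)), Rational(-361, 47)) = Add(Mul(168, Rational(-1, 16104)), Rational(-361, 47)) = Add(Rational(-7, 671), Rational(-361, 47)) = Rational(-242560, 31537)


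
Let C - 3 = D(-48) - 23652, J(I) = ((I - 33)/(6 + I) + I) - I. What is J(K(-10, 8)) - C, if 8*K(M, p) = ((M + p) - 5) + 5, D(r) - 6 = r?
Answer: 544760/23 ≈ 23685.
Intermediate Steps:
D(r) = 6 + r
K(M, p) = M/8 + p/8 (K(M, p) = (((M + p) - 5) + 5)/8 = ((-5 + M + p) + 5)/8 = (M + p)/8 = M/8 + p/8)
J(I) = (-33 + I)/(6 + I) (J(I) = ((-33 + I)/(6 + I) + I) - I = (I + (-33 + I)/(6 + I)) - I = (-33 + I)/(6 + I))
C = -23691 (C = 3 + ((6 - 48) - 23652) = 3 + (-42 - 23652) = 3 - 23694 = -23691)
J(K(-10, 8)) - C = (-33 + ((⅛)*(-10) + (⅛)*8))/(6 + ((⅛)*(-10) + (⅛)*8)) - 1*(-23691) = (-33 + (-5/4 + 1))/(6 + (-5/4 + 1)) + 23691 = (-33 - ¼)/(6 - ¼) + 23691 = -133/4/(23/4) + 23691 = (4/23)*(-133/4) + 23691 = -133/23 + 23691 = 544760/23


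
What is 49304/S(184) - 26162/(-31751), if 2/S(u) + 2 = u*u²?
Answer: 4875991014611466/31751 ≈ 1.5357e+11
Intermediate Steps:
S(u) = 2/(-2 + u³) (S(u) = 2/(-2 + u*u²) = 2/(-2 + u³))
49304/S(184) - 26162/(-31751) = 49304/((2/(-2 + 184³))) - 26162/(-31751) = 49304/((2/(-2 + 6229504))) - 26162*(-1/31751) = 49304/((2/6229502)) + 26162/31751 = 49304/((2*(1/6229502))) + 26162/31751 = 49304/(1/3114751) + 26162/31751 = 49304*3114751 + 26162/31751 = 153569683304 + 26162/31751 = 4875991014611466/31751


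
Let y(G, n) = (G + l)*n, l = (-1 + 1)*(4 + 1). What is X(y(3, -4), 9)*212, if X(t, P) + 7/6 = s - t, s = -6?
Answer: 3074/3 ≈ 1024.7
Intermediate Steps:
l = 0 (l = 0*5 = 0)
y(G, n) = G*n (y(G, n) = (G + 0)*n = G*n)
X(t, P) = -43/6 - t (X(t, P) = -7/6 + (-6 - t) = -43/6 - t)
X(y(3, -4), 9)*212 = (-43/6 - 3*(-4))*212 = (-43/6 - 1*(-12))*212 = (-43/6 + 12)*212 = (29/6)*212 = 3074/3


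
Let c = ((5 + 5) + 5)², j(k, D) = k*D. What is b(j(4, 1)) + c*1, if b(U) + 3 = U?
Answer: 226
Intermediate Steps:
j(k, D) = D*k
b(U) = -3 + U
c = 225 (c = (10 + 5)² = 15² = 225)
b(j(4, 1)) + c*1 = (-3 + 1*4) + 225*1 = (-3 + 4) + 225 = 1 + 225 = 226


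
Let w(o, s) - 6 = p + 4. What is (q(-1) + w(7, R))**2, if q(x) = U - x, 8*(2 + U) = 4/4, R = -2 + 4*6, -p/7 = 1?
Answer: 289/64 ≈ 4.5156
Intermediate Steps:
p = -7 (p = -7*1 = -7)
R = 22 (R = -2 + 24 = 22)
w(o, s) = 3 (w(o, s) = 6 + (-7 + 4) = 6 - 3 = 3)
U = -15/8 (U = -2 + (4/4)/8 = -2 + (4*(1/4))/8 = -2 + (1/8)*1 = -2 + 1/8 = -15/8 ≈ -1.8750)
q(x) = -15/8 - x
(q(-1) + w(7, R))**2 = ((-15/8 - 1*(-1)) + 3)**2 = ((-15/8 + 1) + 3)**2 = (-7/8 + 3)**2 = (17/8)**2 = 289/64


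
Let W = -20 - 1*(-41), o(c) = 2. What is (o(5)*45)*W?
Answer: 1890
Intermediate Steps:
W = 21 (W = -20 + 41 = 21)
(o(5)*45)*W = (2*45)*21 = 90*21 = 1890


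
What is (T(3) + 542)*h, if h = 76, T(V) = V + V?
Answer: 41648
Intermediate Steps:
T(V) = 2*V
(T(3) + 542)*h = (2*3 + 542)*76 = (6 + 542)*76 = 548*76 = 41648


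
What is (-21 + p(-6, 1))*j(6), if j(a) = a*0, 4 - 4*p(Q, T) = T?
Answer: 0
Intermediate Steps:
p(Q, T) = 1 - T/4
j(a) = 0
(-21 + p(-6, 1))*j(6) = (-21 + (1 - ¼*1))*0 = (-21 + (1 - ¼))*0 = (-21 + ¾)*0 = -81/4*0 = 0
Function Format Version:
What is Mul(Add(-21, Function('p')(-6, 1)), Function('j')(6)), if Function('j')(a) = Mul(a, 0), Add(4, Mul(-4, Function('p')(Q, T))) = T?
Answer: 0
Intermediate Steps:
Function('p')(Q, T) = Add(1, Mul(Rational(-1, 4), T))
Function('j')(a) = 0
Mul(Add(-21, Function('p')(-6, 1)), Function('j')(6)) = Mul(Add(-21, Add(1, Mul(Rational(-1, 4), 1))), 0) = Mul(Add(-21, Add(1, Rational(-1, 4))), 0) = Mul(Add(-21, Rational(3, 4)), 0) = Mul(Rational(-81, 4), 0) = 0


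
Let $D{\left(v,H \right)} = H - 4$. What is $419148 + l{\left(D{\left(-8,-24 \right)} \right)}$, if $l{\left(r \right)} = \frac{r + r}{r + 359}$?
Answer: $\frac{138737932}{331} \approx 4.1915 \cdot 10^{5}$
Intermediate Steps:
$D{\left(v,H \right)} = -4 + H$
$l{\left(r \right)} = \frac{2 r}{359 + r}$
$419148 + l{\left(D{\left(-8,-24 \right)} \right)} = 419148 + \frac{2 \left(-4 - 24\right)}{359 - 28} = 419148 + 2 \left(-28\right) \frac{1}{359 - 28} = 419148 + 2 \left(-28\right) \frac{1}{331} = 419148 - \frac{56}{331} = \frac{138737932}{331}$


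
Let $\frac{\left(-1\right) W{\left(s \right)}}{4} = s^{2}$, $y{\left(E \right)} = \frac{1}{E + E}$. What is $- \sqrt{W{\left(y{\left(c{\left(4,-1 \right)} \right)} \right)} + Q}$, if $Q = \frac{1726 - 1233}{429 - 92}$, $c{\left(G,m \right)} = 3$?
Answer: $- \frac{10 \sqrt{13817}}{1011} \approx -1.1627$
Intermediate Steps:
$y{\left(E \right)} = \frac{1}{2 E}$
$W{\left(s \right)} = - 4 s^{2}$
$Q = \frac{493}{337} \approx 1.4629$
$- \sqrt{W{\left(y{\left(c{\left(4,-1 \right)} \right)} \right)} + Q} = - \sqrt{- 4 \left(\frac{1}{2 \cdot 3}\right)^{2} + \frac{493}{337}} = - \sqrt{- 4 \left(\frac{1}{2} \cdot \frac{1}{3}\right)^{2} + \frac{493}{337}} = - \sqrt{- \frac{4}{36} + \frac{493}{337}} = - \sqrt{\left(-4\right) \frac{1}{36} + \frac{493}{337}} = - \sqrt{- \frac{1}{9} + \frac{493}{337}} = - \sqrt{\frac{4100}{3033}} = - \frac{10 \sqrt{13817}}{1011}$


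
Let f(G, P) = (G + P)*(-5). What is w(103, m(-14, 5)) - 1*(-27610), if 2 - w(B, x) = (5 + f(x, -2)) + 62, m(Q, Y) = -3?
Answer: 27520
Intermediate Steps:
f(G, P) = -5*G - 5*P
w(B, x) = -75 + 5*x (w(B, x) = 2 - ((5 + (-5*x - 5*(-2))) + 62) = 2 - ((5 + (-5*x + 10)) + 62) = 2 - ((5 + (10 - 5*x)) + 62) = 2 - ((15 - 5*x) + 62) = 2 - (77 - 5*x) = 2 + (-77 + 5*x) = -75 + 5*x)
w(103, m(-14, 5)) - 1*(-27610) = (-75 + 5*(-3)) - 1*(-27610) = (-75 - 15) + 27610 = -90 + 27610 = 27520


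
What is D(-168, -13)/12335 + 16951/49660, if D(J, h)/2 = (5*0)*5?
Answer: 16951/49660 ≈ 0.34134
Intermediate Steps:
D(J, h) = 0 (D(J, h) = 2*((5*0)*5) = 2*(0*5) = 2*0 = 0)
D(-168, -13)/12335 + 16951/49660 = 0/12335 + 16951/49660 = 0*(1/12335) + 16951*(1/49660) = 0 + 16951/49660 = 16951/49660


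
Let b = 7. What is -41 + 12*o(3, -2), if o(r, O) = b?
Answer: 43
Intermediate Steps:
o(r, O) = 7
-41 + 12*o(3, -2) = -41 + 12*7 = -41 + 84 = 43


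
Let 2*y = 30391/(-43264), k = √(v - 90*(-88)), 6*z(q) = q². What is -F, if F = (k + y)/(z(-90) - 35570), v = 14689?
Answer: -30391/2960988160 + √22609/34220 ≈ 0.0043837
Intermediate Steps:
z(q) = q²/6
k = √22609 (k = √(14689 - 90*(-88)) = √(14689 + 7920) = √22609 ≈ 150.36)
y = -30391/86528 (y = (30391/(-43264))/2 = (30391*(-1/43264))/2 = (½)*(-30391/43264) = -30391/86528 ≈ -0.35123)
F = 30391/2960988160 - √22609/34220 (F = (√22609 - 30391/86528)/((⅙)*(-90)² - 35570) = (-30391/86528 + √22609)/((⅙)*8100 - 35570) = (-30391/86528 + √22609)/(1350 - 35570) = (-30391/86528 + √22609)/(-34220) = (-30391/86528 + √22609)*(-1/34220) = 30391/2960988160 - √22609/34220 ≈ -0.0043837)
-F = -(30391/2960988160 - √22609/34220) = -30391/2960988160 + √22609/34220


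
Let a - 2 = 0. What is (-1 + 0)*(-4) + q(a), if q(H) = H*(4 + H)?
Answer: 16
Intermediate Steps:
a = 2 (a = 2 + 0 = 2)
(-1 + 0)*(-4) + q(a) = (-1 + 0)*(-4) + 2*(4 + 2) = -1*(-4) + 2*6 = 4 + 12 = 16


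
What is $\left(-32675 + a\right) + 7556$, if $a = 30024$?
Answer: $4905$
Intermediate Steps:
$\left(-32675 + a\right) + 7556 = \left(-32675 + 30024\right) + 7556 = -2651 + 7556 = 4905$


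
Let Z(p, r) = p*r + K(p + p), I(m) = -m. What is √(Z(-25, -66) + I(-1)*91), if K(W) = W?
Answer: √1691 ≈ 41.122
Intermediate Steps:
Z(p, r) = 2*p + p*r (Z(p, r) = p*r + (p + p) = p*r + 2*p = 2*p + p*r)
√(Z(-25, -66) + I(-1)*91) = √(-25*(2 - 66) - 1*(-1)*91) = √(-25*(-64) + 1*91) = √(1600 + 91) = √1691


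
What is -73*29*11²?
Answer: -256157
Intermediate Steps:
-73*29*11² = -2117*121 = -256157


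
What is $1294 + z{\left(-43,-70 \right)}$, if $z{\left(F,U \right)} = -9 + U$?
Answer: $1215$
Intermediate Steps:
$1294 + z{\left(-43,-70 \right)} = 1294 - 79 = 1215$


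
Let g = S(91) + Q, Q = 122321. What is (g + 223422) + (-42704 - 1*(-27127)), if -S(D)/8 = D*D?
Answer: 263918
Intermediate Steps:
S(D) = -8*D² (S(D) = -8*D*D = -8*D²)
g = 56073 (g = -8*91² + 122321 = -8*8281 + 122321 = -66248 + 122321 = 56073)
(g + 223422) + (-42704 - 1*(-27127)) = (56073 + 223422) + (-42704 - 1*(-27127)) = 279495 + (-42704 + 27127) = 279495 - 15577 = 263918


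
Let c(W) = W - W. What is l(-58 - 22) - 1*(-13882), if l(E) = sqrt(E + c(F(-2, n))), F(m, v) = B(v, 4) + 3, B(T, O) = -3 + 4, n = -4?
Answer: 13882 + 4*I*sqrt(5) ≈ 13882.0 + 8.9443*I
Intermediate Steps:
B(T, O) = 1
F(m, v) = 4 (F(m, v) = 1 + 3 = 4)
c(W) = 0
l(E) = sqrt(E) (l(E) = sqrt(E + 0) = sqrt(E))
l(-58 - 22) - 1*(-13882) = sqrt(-58 - 22) - 1*(-13882) = sqrt(-80) + 13882 = 4*I*sqrt(5) + 13882 = 13882 + 4*I*sqrt(5)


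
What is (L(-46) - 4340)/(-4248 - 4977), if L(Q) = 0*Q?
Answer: 868/1845 ≈ 0.47046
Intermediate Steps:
L(Q) = 0
(L(-46) - 4340)/(-4248 - 4977) = (0 - 4340)/(-4248 - 4977) = -4340/(-9225) = -4340*(-1/9225) = 868/1845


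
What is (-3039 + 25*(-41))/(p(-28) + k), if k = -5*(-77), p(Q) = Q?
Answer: -4064/357 ≈ -11.384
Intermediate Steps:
k = 385
(-3039 + 25*(-41))/(p(-28) + k) = (-3039 + 25*(-41))/(-28 + 385) = (-3039 - 1025)/357 = -4064*1/357 = -4064/357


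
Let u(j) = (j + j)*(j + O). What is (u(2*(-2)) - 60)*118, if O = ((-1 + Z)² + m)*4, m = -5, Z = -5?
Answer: -120360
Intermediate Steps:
O = 124 (O = ((-1 - 5)² - 5)*4 = ((-6)² - 5)*4 = (36 - 5)*4 = 31*4 = 124)
u(j) = 2*j*(124 + j) (u(j) = (j + j)*(j + 124) = (2*j)*(124 + j) = 2*j*(124 + j))
(u(2*(-2)) - 60)*118 = (2*(2*(-2))*(124 + 2*(-2)) - 60)*118 = (2*(-4)*(124 - 4) - 60)*118 = (2*(-4)*120 - 60)*118 = (-960 - 60)*118 = -1020*118 = -120360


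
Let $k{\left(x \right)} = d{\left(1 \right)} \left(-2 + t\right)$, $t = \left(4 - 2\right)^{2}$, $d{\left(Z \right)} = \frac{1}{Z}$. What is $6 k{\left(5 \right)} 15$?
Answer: $180$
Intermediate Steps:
$t = 4$ ($t = 2^{2} = 4$)
$k{\left(x \right)} = 2$ ($k{\left(x \right)} = \frac{-2 + 4}{1} = 1 \cdot 2 = 2$)
$6 k{\left(5 \right)} 15 = 6 \cdot 2 \cdot 15 = 12 \cdot 15 = 180$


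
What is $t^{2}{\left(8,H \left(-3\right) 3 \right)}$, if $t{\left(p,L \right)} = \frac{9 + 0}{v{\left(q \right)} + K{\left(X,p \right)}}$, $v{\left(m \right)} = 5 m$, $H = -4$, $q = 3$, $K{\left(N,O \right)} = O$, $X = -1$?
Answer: $\frac{81}{529} \approx 0.15312$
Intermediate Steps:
$t{\left(p,L \right)} = \frac{9}{15 + p}$ ($t{\left(p,L \right)} = \frac{9 + 0}{5 \cdot 3 + p} = \frac{9}{15 + p}$)
$t^{2}{\left(8,H \left(-3\right) 3 \right)} = \left(\frac{9}{15 + 8}\right)^{2} = \left(\frac{9}{23}\right)^{2} = \frac{81}{529}$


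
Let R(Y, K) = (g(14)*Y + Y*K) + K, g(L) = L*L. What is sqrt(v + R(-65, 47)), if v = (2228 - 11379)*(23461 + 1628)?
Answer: I*sqrt(229605187) ≈ 15153.0*I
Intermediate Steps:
g(L) = L**2
R(Y, K) = K + 196*Y + K*Y (R(Y, K) = (14**2*Y + Y*K) + K = (196*Y + K*Y) + K = K + 196*Y + K*Y)
v = -229589439 (v = -9151*25089 = -229589439)
sqrt(v + R(-65, 47)) = sqrt(-229589439 + (47 + 196*(-65) + 47*(-65))) = sqrt(-229589439 + (47 - 12740 - 3055)) = sqrt(-229589439 - 15748) = sqrt(-229605187) = I*sqrt(229605187)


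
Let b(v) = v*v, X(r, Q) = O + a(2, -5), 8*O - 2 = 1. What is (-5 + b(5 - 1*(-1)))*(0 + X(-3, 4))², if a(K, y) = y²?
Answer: 1277479/64 ≈ 19961.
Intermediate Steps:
O = 3/8 (O = ¼ + (⅛)*1 = ¼ + ⅛ = 3/8 ≈ 0.37500)
X(r, Q) = 203/8 (X(r, Q) = 3/8 + (-5)² = 3/8 + 25 = 203/8)
b(v) = v²
(-5 + b(5 - 1*(-1)))*(0 + X(-3, 4))² = (-5 + (5 - 1*(-1))²)*(0 + 203/8)² = (-5 + (5 + 1)²)*(203/8)² = (-5 + 6²)*(41209/64) = (-5 + 36)*(41209/64) = 31*(41209/64) = 1277479/64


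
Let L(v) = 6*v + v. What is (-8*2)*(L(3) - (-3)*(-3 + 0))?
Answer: -192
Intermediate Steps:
L(v) = 7*v
(-8*2)*(L(3) - (-3)*(-3 + 0)) = (-8*2)*(7*3 - (-3)*(-3 + 0)) = -16*(21 - (-3)*(-3)) = -16*(21 - 1*9) = -16*(21 - 9) = -16*12 = -192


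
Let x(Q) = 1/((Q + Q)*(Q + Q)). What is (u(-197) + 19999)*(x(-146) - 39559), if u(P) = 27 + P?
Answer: -66882395583675/85264 ≈ -7.8442e+8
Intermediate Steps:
x(Q) = 1/(4*Q**2) (x(Q) = 1/((2*Q)*(2*Q)) = 1/(4*Q**2))
(u(-197) + 19999)*(x(-146) - 39559) = ((27 - 197) + 19999)*((1/4)/(-146)**2 - 39559) = (-170 + 19999)*((1/4)*(1/21316) - 39559) = 19829*(1/85264 - 39559) = 19829*(-3372958575/85264) = -66882395583675/85264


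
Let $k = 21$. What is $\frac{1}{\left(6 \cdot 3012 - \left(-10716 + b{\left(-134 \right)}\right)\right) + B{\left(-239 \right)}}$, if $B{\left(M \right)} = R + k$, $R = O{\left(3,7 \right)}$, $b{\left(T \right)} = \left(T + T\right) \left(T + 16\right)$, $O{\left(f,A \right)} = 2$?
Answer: $- \frac{1}{2813} \approx -0.00035549$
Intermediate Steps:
$b{\left(T \right)} = 2 T \left(16 + T\right)$
$R = 2$
$B{\left(M \right)} = 23$ ($B{\left(M \right)} = 2 + 21 = 23$)
$\frac{1}{\left(6 \cdot 3012 - \left(-10716 + b{\left(-134 \right)}\right)\right) + B{\left(-239 \right)}} = \frac{1}{\left(6 \cdot 3012 - \left(-10716 + 2 \left(-134\right) \left(16 - 134\right)\right)\right) + 23} = \frac{1}{\left(18072 - \left(-10716 + 2 \left(-134\right) \left(-118\right)\right)\right) + 23} = \frac{1}{\left(18072 - \left(-10716 + 31624\right)\right) + 23} = \frac{1}{\left(18072 - 20908\right) + 23} = \frac{1}{-2836 + 23} = \frac{1}{-2813} = - \frac{1}{2813}$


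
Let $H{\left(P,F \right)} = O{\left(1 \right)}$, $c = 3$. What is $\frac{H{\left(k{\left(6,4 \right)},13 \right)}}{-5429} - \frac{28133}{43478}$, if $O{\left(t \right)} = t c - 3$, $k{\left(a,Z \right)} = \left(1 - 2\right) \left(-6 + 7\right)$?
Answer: $- \frac{28133}{43478} \approx -0.64706$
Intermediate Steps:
$k{\left(a,Z \right)} = -1$ ($k{\left(a,Z \right)} = \left(-1\right) 1 = -1$)
$O{\left(t \right)} = -3 + 3 t$ ($O{\left(t \right)} = t 3 - 3 = 3 t - 3 = -3 + 3 t$)
$H{\left(P,F \right)} = 0$ ($H{\left(P,F \right)} = -3 + 3 \cdot 1 = -3 + 3 = 0$)
$\frac{H{\left(k{\left(6,4 \right)},13 \right)}}{-5429} - \frac{28133}{43478} = \frac{0}{-5429} - \frac{28133}{43478} = 0 \left(- \frac{1}{5429}\right) - \frac{28133}{43478} = 0 - \frac{28133}{43478} = - \frac{28133}{43478}$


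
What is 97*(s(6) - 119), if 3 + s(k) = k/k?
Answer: -11737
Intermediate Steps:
s(k) = -2 (s(k) = -3 + k/k = -3 + 1 = -2)
97*(s(6) - 119) = 97*(-2 - 119) = 97*(-121) = -11737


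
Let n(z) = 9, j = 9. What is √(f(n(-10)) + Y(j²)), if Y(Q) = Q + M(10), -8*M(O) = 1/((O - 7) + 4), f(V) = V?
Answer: √70546/28 ≈ 9.4859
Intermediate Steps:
M(O) = -1/(8*(-3 + O)) (M(O) = -1/(8*((O - 7) + 4)) = -1/(8*((-7 + O) + 4)) = -1/(8*(-3 + O)))
Y(Q) = -1/56 + Q (Y(Q) = Q - 1/(-24 + 8*10) = Q - 1/(-24 + 80) = Q - 1/56 = -1/56 + Q)
√(f(n(-10)) + Y(j²)) = √(9 + (-1/56 + 9²)) = √(9 + (-1/56 + 81)) = √(9 + 4535/56) = √(5039/56) = √70546/28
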